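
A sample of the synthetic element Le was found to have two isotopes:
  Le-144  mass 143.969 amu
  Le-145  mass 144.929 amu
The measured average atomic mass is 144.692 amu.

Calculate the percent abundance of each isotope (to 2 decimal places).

Le-144: 24.69%, Le-145: 75.31%

Writing the weighted mean with unknown fraction x of Le-144:
143.969·x + 144.929·(1 − x) = 144.692
(143.969 − 144.929)·x = 144.692 − 144.929
x = -0.237 / -0.960 = 0.24687 → 24.69% Le-144, 75.31% Le-145.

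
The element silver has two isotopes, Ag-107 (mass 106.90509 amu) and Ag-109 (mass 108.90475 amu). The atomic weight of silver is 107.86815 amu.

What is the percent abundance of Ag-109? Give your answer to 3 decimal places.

Writing the weighted mean with unknown fraction x of Ag-107:
106.90509·x + 108.90475·(1 − x) = 107.86815
(106.90509 − 108.90475)·x = 107.86815 − 108.90475
x = -1.03660 / -1.99966 = 0.51839 → 51.839% Ag-107, 48.161% Ag-109.

48.161%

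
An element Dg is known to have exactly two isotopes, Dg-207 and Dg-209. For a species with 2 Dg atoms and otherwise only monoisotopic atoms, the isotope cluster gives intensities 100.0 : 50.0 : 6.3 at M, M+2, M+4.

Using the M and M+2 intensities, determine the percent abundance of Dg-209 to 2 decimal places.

20.00%

If p is the fraction of Dg that is Dg-207, then I(M+2)/I(M) = [C(2,1)·p^1·(1−p)] / p^2 = 2·(1−p)/p = 50.0/100.0 = 0.5000
(1−p)/p = 0.5000/2 = 0.2500  ⇒  p = 1/(1 + 0.2500) = 0.8000
Dg-207: 80.00%, Dg-209: 20.00%.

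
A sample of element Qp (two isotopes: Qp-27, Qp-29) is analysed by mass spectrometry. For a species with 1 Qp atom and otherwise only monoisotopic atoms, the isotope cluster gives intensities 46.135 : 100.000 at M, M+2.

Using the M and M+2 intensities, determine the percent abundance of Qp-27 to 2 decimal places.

31.57%

If p is the fraction of Qp that is Qp-27, then I(M+2)/I(M) = [C(1,1)·p^0·(1−p)] / p^1 = 1·(1−p)/p = 100.000/46.135 = 2.1676
(1−p)/p = 2.1676/1 = 2.1676  ⇒  p = 1/(1 + 2.1676) = 0.3157
Qp-27: 31.57%, Qp-29: 68.43%.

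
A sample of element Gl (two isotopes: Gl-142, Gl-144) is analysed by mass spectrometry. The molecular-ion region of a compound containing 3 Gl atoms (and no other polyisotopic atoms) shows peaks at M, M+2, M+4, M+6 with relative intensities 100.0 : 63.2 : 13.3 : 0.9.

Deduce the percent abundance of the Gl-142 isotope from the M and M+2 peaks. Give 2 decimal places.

Write p for the Gl-142 fraction. I(M+2)/I(M) = [C(3,1)·p^2·(1−p)] / p^3 = 3·(1−p)/p = 63.2/100.0 = 0.6320
(1−p)/p = 0.6320/3 = 0.2107  ⇒  p = 1/(1 + 0.2107) = 0.8260
Gl-142: 82.60%, Gl-144: 17.40%.

82.60%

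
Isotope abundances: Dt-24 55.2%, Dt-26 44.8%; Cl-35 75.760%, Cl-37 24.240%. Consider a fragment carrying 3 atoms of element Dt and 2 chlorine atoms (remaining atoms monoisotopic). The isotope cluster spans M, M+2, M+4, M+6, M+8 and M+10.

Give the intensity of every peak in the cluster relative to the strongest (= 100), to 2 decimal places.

Element Dt pattern (n=3): 0.16819661 : 0.40952218 : 0.33236582 : 0.08991539
Chlorine pattern (n=2): 0.57395776 : 0.36728448 : 0.05875776
Convolve the two distributions (both contribute in 2-u steps):
  M: 0.16819661×0.57395776 = 0.096538
  M+2: 0.16819661×0.36728448 + 0.40952218×0.57395776 = 0.296824
  M+4: 0.16819661×0.05875776 + 0.40952218×0.36728448 + 0.33236582×0.57395776 = 0.351058
  M+6: 0.40952218×0.05875776 + 0.33236582×0.36728448 + 0.08991539×0.57395776 = 0.197743
  M+8: 0.33236582×0.05875776 + 0.08991539×0.36728448 = 0.052554
  M+10: 0.08991539×0.05875776 = 0.005283
Scale to base peak (0.351058) = 100: 27.50 : 84.55 : 100.00 : 56.33 : 14.97 : 1.50

27.50 : 84.55 : 100.00 : 56.33 : 14.97 : 1.50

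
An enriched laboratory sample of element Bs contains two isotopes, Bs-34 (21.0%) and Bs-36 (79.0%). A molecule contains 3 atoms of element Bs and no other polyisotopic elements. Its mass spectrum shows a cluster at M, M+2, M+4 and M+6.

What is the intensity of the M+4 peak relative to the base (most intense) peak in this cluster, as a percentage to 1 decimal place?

79.7%

Binomial terms of (0.210 + 0.790)^3: M 0.0093, M+2 0.1045, M+4 0.3932, M+6 0.4930 → M+6 is the base peak.
P(M+6) = C(3,3) × 0.210^0 × 0.790^3 = 1 × 1.0000 × 0.493039 = 0.493039 (base)
P(M+4) = C(3,2) × 0.210^1 × 0.790^2 = 3 × 0.2100 × 0.6241 = 0.393183
Relative intensity = 0.393183 / 0.493039 × 100 = 79.7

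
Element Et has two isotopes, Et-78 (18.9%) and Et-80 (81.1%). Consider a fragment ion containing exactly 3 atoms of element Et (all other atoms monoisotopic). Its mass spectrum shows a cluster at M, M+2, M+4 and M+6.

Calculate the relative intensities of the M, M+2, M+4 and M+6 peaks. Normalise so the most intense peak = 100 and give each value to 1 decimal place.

Expanding (0.189 + 0.811)^3:
P(M) = 0.189^3 = 0.006751
P(M+2) = 3 × 0.189^2 × 0.811^1 = 0.086909
P(M+4) = 3 × 0.189^1 × 0.811^2 = 0.372928
P(M+6) = 0.811^3 = 0.533412
The M+6 peak is largest (0.533412); scaling to 100 gives 1.3 : 16.3 : 69.9 : 100.0.

1.3 : 16.3 : 69.9 : 100.0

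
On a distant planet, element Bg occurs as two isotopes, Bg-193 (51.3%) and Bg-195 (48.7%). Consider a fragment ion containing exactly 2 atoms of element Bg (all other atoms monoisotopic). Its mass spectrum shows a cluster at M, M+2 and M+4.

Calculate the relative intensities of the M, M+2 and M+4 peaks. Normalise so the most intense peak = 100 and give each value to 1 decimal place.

52.7 : 100.0 : 47.5

Expanding (0.513 + 0.487)^2:
P(M) = 0.513^2 = 0.263169
P(M+2) = 2 × 0.513^1 × 0.487^1 = 0.499662
P(M+4) = 0.487^2 = 0.237169
The M+2 peak is largest (0.499662); scaling to 100 gives 52.7 : 100.0 : 47.5.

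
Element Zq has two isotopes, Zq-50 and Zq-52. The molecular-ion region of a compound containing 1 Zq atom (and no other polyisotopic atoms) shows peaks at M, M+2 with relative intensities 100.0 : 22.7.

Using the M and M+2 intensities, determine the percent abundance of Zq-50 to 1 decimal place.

81.5%

If p is the fraction of Zq that is Zq-50, then I(M+2)/I(M) = [C(1,1)·p^0·(1−p)] / p^1 = 1·(1−p)/p = 22.7/100.0 = 0.2270
(1−p)/p = 0.2270/1 = 0.2270  ⇒  p = 1/(1 + 0.2270) = 0.8150
Zq-50: 81.5%, Zq-52: 18.5%.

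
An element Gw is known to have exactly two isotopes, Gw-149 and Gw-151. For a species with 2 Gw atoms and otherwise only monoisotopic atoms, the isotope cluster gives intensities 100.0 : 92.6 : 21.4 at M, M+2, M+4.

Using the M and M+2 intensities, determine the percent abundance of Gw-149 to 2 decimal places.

68.35%

Write p for the Gw-149 fraction. I(M+2)/I(M) = [C(2,1)·p^1·(1−p)] / p^2 = 2·(1−p)/p = 92.6/100.0 = 0.9260
(1−p)/p = 0.9260/2 = 0.4630  ⇒  p = 1/(1 + 0.4630) = 0.6835
Gw-149: 68.35%, Gw-151: 31.65%.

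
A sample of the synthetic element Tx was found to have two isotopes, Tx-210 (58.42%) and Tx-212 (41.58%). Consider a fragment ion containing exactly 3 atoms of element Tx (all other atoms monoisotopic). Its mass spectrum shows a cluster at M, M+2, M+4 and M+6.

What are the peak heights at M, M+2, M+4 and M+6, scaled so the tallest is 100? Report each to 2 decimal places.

46.83 : 100.00 : 71.17 : 16.89

Each Tx atom is independently Tx-210 (p = 0.5842) or Tx-212 (q = 0.4158); the cluster is the binomial expansion (p + q)^3.
P(M) = 0.5842^3 = 0.199381
P(M+2) = 3 × 0.5842^2 × 0.4158^1 = 0.425725
P(M+4) = 3 × 0.5842^1 × 0.4158^2 = 0.303006
P(M+6) = 0.4158^3 = 0.071888
The M+2 peak is largest (0.425725); scaling to 100 gives 46.83 : 100.00 : 71.17 : 16.89.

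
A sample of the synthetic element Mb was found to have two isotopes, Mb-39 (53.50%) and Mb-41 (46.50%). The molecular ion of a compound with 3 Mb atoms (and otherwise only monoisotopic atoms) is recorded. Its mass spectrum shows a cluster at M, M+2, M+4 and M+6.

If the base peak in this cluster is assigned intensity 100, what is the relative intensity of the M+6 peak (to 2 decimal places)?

25.18

Binomial terms of (0.5350 + 0.4650)^3: M 0.1531, M+2 0.3993, M+4 0.3470, M+6 0.1005 → M+2 is the base peak.
P(M+2) = C(3,1) × 0.5350^2 × 0.4650^1 = 3 × 0.286225 × 0.4650 = 0.399284 (base)
P(M+6) = C(3,3) × 0.5350^0 × 0.4650^3 = 1 × 1.0000 × 0.10054462 = 0.100545
Relative intensity = 0.100545 / 0.399284 × 100 = 25.18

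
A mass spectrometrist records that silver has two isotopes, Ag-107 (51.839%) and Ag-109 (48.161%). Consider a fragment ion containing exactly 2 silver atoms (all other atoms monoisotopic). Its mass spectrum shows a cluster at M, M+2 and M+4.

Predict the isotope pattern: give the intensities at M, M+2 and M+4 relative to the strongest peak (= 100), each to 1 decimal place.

53.8 : 100.0 : 46.5

Each Ag atom is independently Ag-107 (p = 0.51839) or Ag-109 (q = 0.48161); the cluster is the binomial expansion (p + q)^2.
P(M) = 0.51839^2 = 0.268728
P(M+2) = 2 × 0.51839^1 × 0.48161^1 = 0.499324
P(M+4) = 0.48161^2 = 0.231948
The M+2 peak is largest (0.499324); scaling to 100 gives 53.8 : 100.0 : 46.5.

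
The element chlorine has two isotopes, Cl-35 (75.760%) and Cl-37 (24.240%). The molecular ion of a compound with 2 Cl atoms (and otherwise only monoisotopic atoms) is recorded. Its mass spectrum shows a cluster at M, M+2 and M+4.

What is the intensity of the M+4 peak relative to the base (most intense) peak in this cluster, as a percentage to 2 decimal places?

Binomial terms of (0.75760 + 0.24240)^2: M 0.5740, M+2 0.3673, M+4 0.0588 → M is the base peak.
P(M) = C(2,0) × 0.75760^2 × 0.24240^0 = 1 × 0.57395776 × 1.0000 = 0.573958 (base)
P(M+4) = C(2,2) × 0.75760^0 × 0.24240^2 = 1 × 1.0000 × 0.05875776 = 0.058758
Relative intensity = 0.058758 / 0.573958 × 100 = 10.24

10.24%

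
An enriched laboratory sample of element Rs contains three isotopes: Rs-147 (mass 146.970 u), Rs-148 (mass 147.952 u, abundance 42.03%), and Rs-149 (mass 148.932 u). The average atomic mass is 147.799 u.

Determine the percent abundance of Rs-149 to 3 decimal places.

21.216%

Let x and y be the fractions of Rs-147 and Rs-149. Then x + y = 1 − 0.4203 = 0.5797 and 146.970x + 148.932y = 147.799 − 0.4203×147.952 = 85.6147744.
Substituting: 146.970x + 148.932(0.5797 − x) = 85.6147744
(146.970 − 148.932)x = -0.721106  ⇒  x = 0.36754, y = 0.21216
Rs-147: 36.754%, Rs-149: 21.216%.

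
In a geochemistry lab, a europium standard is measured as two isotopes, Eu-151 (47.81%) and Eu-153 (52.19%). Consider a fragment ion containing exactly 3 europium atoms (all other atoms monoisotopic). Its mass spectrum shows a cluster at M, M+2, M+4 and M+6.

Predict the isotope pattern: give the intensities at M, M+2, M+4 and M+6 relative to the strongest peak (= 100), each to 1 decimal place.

The 3 Eu atoms are independent, so intensities follow the terms of (0.4781 + 0.5219)^3.
P(M) = 0.4781^3 = 0.109284
P(M+2) = 3 × 0.4781^2 × 0.5219^1 = 0.357887
P(M+4) = 3 × 0.4781^1 × 0.5219^2 = 0.390674
P(M+6) = 0.5219^3 = 0.142155
The M+4 peak is largest (0.390674); scaling to 100 gives 28.0 : 91.6 : 100.0 : 36.4.

28.0 : 91.6 : 100.0 : 36.4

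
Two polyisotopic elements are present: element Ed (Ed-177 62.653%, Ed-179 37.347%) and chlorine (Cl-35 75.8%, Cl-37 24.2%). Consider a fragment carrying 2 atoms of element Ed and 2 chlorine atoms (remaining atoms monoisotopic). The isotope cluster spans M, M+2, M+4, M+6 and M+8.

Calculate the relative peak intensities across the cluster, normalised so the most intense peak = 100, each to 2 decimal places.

54.62 : 100.00 : 66.56 : 19.03 : 1.98

Element Ed pattern (n=2): 0.39253984 : 0.46798032 : 0.13947984
Chlorine pattern (n=2): 0.574564 : 0.366872 : 0.058564
Convolve the two distributions (both contribute in 2-u steps):
  M: 0.39253984×0.574564 = 0.225539
  M+2: 0.39253984×0.366872 + 0.46798032×0.574564 = 0.412897
  M+4: 0.39253984×0.058564 + 0.46798032×0.366872 + 0.13947984×0.574564 = 0.274818
  M+6: 0.46798032×0.058564 + 0.13947984×0.366872 = 0.078578
  M+8: 0.13947984×0.058564 = 0.008168
Scale to base peak (0.412897) = 100: 54.62 : 100.00 : 66.56 : 19.03 : 1.98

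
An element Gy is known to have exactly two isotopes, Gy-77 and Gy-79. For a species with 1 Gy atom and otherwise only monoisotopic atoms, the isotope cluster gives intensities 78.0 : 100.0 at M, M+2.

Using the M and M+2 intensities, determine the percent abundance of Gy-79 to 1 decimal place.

56.2%

Write p for the Gy-77 fraction. I(M+2)/I(M) = [C(1,1)·p^0·(1−p)] / p^1 = 1·(1−p)/p = 100.0/78.0 = 1.2821
(1−p)/p = 1.2821/1 = 1.2821  ⇒  p = 1/(1 + 1.2821) = 0.4382
Gy-77: 43.8%, Gy-79: 56.2%.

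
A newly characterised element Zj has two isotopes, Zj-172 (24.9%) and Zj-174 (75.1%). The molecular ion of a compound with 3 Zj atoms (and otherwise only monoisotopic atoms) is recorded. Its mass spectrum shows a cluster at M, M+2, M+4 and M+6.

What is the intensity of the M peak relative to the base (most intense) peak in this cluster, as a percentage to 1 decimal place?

3.6%

Binomial terms of (0.249 + 0.751)^3: M 0.0154, M+2 0.1397, M+4 0.4213, M+6 0.4236 → M+6 is the base peak.
P(M+6) = C(3,3) × 0.249^0 × 0.751^3 = 1 × 1.0000 × 0.42356475 = 0.423565 (base)
P(M) = C(3,0) × 0.249^3 × 0.751^0 = 1 × 0.01543825 × 1.0000 = 0.015438
Relative intensity = 0.015438 / 0.423565 × 100 = 3.6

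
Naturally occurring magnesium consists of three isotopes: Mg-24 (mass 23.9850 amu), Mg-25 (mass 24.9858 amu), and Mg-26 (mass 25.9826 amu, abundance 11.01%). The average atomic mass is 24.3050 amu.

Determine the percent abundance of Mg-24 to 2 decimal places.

78.99%

The remaining 88.99% is split between Mg-24 (fraction x) and Mg-25 (fraction 0.8899 − x).
Substituting: 23.9850x + 24.9858(0.8899 − x) = 21.44431574
(23.9850 − 24.9858)x = -0.79054768  ⇒  x = 0.78992, y = 0.09998
Mg-24: 78.99%, Mg-25: 10.00%.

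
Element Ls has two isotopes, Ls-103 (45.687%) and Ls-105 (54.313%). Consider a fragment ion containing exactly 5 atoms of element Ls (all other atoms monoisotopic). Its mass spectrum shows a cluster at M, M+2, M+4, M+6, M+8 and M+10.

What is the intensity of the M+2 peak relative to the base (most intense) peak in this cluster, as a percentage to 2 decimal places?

35.38%

Binomial terms of (0.45687 + 0.54313)^5: M 0.0199, M+2 0.1183, M+4 0.2813, M+6 0.3344, M+8 0.1988, M+10 0.0473 → M+6 is the base peak.
P(M+6) = C(5,3) × 0.45687^2 × 0.54313^3 = 10 × 0.2087302 × 0.16021803 = 0.334423 (base)
P(M+2) = C(5,1) × 0.45687^4 × 0.54313^1 = 5 × 0.0435683 × 0.54313 = 0.118316
Relative intensity = 0.118316 / 0.334423 × 100 = 35.38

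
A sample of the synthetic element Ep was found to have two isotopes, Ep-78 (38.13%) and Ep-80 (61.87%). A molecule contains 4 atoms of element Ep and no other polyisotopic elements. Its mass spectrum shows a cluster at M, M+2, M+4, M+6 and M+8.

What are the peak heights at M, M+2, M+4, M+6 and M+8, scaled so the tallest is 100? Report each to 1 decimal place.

Each Ep atom is independently Ep-78 (p = 0.3813) or Ep-80 (q = 0.6187); the cluster is the binomial expansion (p + q)^4.
P(M) = 0.3813^4 = 0.021138
P(M+2) = 4 × 0.3813^3 × 0.6187^1 = 0.137196
P(M+4) = 6 × 0.3813^2 × 0.6187^2 = 0.333922
P(M+6) = 4 × 0.3813^1 × 0.6187^3 = 0.361216
P(M+8) = 0.6187^4 = 0.146528
The M+6 peak is largest (0.361216); scaling to 100 gives 5.9 : 38.0 : 92.4 : 100.0 : 40.6.

5.9 : 38.0 : 92.4 : 100.0 : 40.6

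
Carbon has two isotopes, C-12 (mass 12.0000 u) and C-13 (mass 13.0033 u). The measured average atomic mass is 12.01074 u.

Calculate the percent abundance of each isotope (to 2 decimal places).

C-12: 98.93%, C-13: 1.07%

With x = fraction of C-12 (so C-13 is 1 − x):
12.0000·x + 13.0033·(1 − x) = 12.01074
(12.0000 − 13.0033)·x = 12.01074 − 13.0033
x = -0.99256 / -1.0033 = 0.98930 → 98.93% C-12, 1.07% C-13.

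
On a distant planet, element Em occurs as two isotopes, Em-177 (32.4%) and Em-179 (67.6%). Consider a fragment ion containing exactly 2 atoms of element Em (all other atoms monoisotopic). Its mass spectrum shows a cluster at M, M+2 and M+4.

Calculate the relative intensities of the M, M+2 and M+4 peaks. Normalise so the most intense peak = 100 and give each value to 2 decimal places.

22.97 : 95.86 : 100.00

Expanding (0.324 + 0.676)^2:
P(M) = 0.324^2 = 0.104976
P(M+2) = 2 × 0.324^1 × 0.676^1 = 0.438048
P(M+4) = 0.676^2 = 0.456976
The M+4 peak is largest (0.456976); scaling to 100 gives 22.97 : 95.86 : 100.00.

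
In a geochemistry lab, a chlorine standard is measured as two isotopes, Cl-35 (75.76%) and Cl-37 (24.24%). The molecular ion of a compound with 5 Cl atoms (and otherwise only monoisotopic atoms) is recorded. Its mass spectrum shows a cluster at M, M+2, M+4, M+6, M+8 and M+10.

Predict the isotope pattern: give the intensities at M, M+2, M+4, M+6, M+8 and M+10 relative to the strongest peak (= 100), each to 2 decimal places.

62.51 : 100.00 : 63.99 : 20.47 : 3.28 : 0.21

The 5 Cl atoms are independent, so intensities follow the terms of (0.7576 + 0.2424)^5.
P(M) = 0.7576^5 = 0.249574
P(M+2) = 5 × 0.7576^4 × 0.2424^1 = 0.399266
P(M+4) = 10 × 0.7576^3 × 0.2424^2 = 0.255497
P(M+6) = 10 × 0.7576^2 × 0.2424^3 = 0.081748
P(M+8) = 5 × 0.7576^1 × 0.2424^4 = 0.013078
P(M+10) = 0.2424^5 = 0.000837
The M+2 peak is largest (0.399266); scaling to 100 gives 62.51 : 100.00 : 63.99 : 20.47 : 3.28 : 0.21.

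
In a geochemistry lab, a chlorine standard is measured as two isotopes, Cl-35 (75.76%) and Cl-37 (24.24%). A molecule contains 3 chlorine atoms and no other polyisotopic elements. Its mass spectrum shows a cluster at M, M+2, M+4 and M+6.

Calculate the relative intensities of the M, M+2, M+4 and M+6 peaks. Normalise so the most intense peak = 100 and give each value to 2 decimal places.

The 3 Cl atoms are independent, so intensities follow the terms of (0.7576 + 0.2424)^3.
P(M) = 0.7576^3 = 0.434830
P(M+2) = 3 × 0.7576^2 × 0.2424^1 = 0.417382
P(M+4) = 3 × 0.7576^1 × 0.2424^2 = 0.133545
P(M+6) = 0.2424^3 = 0.014243
The M peak is largest (0.434830); scaling to 100 gives 100.00 : 95.99 : 30.71 : 3.28.

100.00 : 95.99 : 30.71 : 3.28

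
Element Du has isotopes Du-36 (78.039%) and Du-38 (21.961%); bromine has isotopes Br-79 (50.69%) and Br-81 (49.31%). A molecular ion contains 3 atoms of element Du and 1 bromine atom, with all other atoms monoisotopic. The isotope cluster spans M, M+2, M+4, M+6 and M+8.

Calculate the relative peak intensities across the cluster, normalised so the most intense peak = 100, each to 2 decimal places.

Element Du pattern (n=3): 0.47526418 : 0.4012331 : 0.11291124 : 0.01059147
Bromine pattern (n=1): 0.5069 : 0.4931
Convolve the two distributions (both contribute in 2-u steps):
  M: 0.47526418×0.5069 = 0.240911
  M+2: 0.47526418×0.4931 + 0.4012331×0.5069 = 0.437738
  M+4: 0.4012331×0.4931 + 0.11291124×0.5069 = 0.255083
  M+6: 0.11291124×0.4931 + 0.01059147×0.5069 = 0.061045
  M+8: 0.01059147×0.4931 = 0.005223
Scale to base peak (0.437738) = 100: 55.04 : 100.00 : 58.27 : 13.95 : 1.19

55.04 : 100.00 : 58.27 : 13.95 : 1.19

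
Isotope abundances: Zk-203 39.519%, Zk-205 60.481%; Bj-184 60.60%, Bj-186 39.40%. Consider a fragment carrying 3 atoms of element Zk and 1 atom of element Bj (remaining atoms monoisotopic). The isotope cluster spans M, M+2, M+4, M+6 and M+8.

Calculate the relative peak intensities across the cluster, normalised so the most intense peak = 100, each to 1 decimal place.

Element Zk pattern (n=3): 0.06171885 : 0.28336885 : 0.43367574 : 0.22123656
Element Bj pattern (n=1): 0.6060 : 0.3940
Convolve the two distributions (both contribute in 2-u steps):
  M: 0.06171885×0.6060 = 0.037402
  M+2: 0.06171885×0.3940 + 0.28336885×0.6060 = 0.196039
  M+4: 0.28336885×0.3940 + 0.43367574×0.6060 = 0.374455
  M+6: 0.43367574×0.3940 + 0.22123656×0.6060 = 0.304938
  M+8: 0.22123656×0.3940 = 0.087167
Scale to base peak (0.374455) = 100: 10.0 : 52.4 : 100.0 : 81.4 : 23.3

10.0 : 52.4 : 100.0 : 81.4 : 23.3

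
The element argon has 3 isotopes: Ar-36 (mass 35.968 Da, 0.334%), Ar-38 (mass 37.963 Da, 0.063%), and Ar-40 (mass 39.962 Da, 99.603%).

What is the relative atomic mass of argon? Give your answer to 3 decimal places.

39.947 Da

The abundance-weighted mean is 0.00334 × 35.968 + 0.00063 × 37.963 + 0.99603 × 39.962
= 0.1201 + 0.0239 + 39.8034 = 39.9474 Da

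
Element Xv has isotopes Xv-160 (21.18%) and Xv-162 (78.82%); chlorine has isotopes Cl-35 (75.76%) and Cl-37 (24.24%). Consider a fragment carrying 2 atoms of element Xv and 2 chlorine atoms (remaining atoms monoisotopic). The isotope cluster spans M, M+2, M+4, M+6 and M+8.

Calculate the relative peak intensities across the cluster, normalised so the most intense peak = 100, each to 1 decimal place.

Element Xv pattern (n=2): 0.04485924 : 0.33388152 : 0.62125924
Chlorine pattern (n=2): 0.57395776 : 0.36728448 : 0.05875776
Convolve the two distributions (both contribute in 2-u steps):
  M: 0.04485924×0.57395776 = 0.025747
  M+2: 0.04485924×0.36728448 + 0.33388152×0.57395776 = 0.208110
  M+4: 0.04485924×0.05875776 + 0.33388152×0.36728448 + 0.62125924×0.57395776 = 0.481842
  M+6: 0.33388152×0.05875776 + 0.62125924×0.36728448 = 0.247797
  M+8: 0.62125924×0.05875776 = 0.036504
Scale to base peak (0.481842) = 100: 5.3 : 43.2 : 100.0 : 51.4 : 7.6

5.3 : 43.2 : 100.0 : 51.4 : 7.6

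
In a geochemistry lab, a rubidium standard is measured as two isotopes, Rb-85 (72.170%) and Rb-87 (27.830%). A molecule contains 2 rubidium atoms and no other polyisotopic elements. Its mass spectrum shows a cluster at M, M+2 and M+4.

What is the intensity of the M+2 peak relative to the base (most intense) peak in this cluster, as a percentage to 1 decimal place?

Term probabilities: M 0.5209, M+2 0.4017, M+4 0.0775. Base peak = M.
P(M) = C(2,0) × 0.72170^2 × 0.27830^0 = 1 × 0.52085089 × 1.0000 = 0.520851 (base)
P(M+2) = C(2,1) × 0.72170^1 × 0.27830^1 = 2 × 0.7217 × 0.2783 = 0.401698
Relative intensity = 0.401698 / 0.520851 × 100 = 77.1

77.1%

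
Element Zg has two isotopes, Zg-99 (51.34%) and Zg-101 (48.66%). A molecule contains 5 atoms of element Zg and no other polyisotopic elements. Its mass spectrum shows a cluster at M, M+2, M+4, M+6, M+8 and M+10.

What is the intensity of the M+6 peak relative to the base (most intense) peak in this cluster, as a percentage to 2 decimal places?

(0.5134 + 0.4866)^5 gives M 0.0357, M+2 0.1690, M+4 0.3204, M+6 0.3037, M+8 0.1439, M+10 0.0273; the largest is M+4.
P(M+4) = C(5,2) × 0.5134^3 × 0.4866^2 = 10 × 0.13532175 × 0.23677956 = 0.320414 (base)
P(M+6) = C(5,3) × 0.5134^2 × 0.4866^3 = 10 × 0.26357956 × 0.11521693 = 0.303688
Relative intensity = 0.303688 / 0.320414 × 100 = 94.78

94.78%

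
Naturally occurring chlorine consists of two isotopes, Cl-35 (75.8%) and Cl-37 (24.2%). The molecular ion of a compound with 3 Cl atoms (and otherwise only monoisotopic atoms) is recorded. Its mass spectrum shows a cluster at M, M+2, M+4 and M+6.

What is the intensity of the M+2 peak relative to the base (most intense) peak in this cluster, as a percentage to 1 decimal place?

95.8%

(0.758 + 0.242)^3 gives M 0.4355, M+2 0.4171, M+4 0.1332, M+6 0.0142; the largest is M.
P(M) = C(3,0) × 0.758^3 × 0.242^0 = 1 × 0.43551951 × 1.0000 = 0.435520 (base)
P(M+2) = C(3,1) × 0.758^2 × 0.242^1 = 3 × 0.574564 × 0.2420 = 0.417133
Relative intensity = 0.417133 / 0.435520 × 100 = 95.8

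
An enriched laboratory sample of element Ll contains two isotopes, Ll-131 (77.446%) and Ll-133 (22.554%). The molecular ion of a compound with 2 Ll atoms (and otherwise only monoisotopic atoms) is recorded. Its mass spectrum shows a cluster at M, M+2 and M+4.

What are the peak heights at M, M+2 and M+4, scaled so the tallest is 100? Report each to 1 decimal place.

Expanding (0.77446 + 0.22554)^2:
P(M) = 0.77446^2 = 0.599788
P(M+2) = 2 × 0.77446^1 × 0.22554^1 = 0.349343
P(M+4) = 0.22554^2 = 0.050868
The M peak is largest (0.599788); scaling to 100 gives 100.0 : 58.2 : 8.5.

100.0 : 58.2 : 8.5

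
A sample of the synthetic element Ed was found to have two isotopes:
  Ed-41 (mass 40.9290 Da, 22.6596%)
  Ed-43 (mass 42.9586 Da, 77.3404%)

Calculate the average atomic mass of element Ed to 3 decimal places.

42.499 Da

Average mass = Σ (abundance × isotope mass) = 0.226596 × 40.9290 + 0.773404 × 42.9586
= 9.27435 + 33.22435 = 42.49870 Da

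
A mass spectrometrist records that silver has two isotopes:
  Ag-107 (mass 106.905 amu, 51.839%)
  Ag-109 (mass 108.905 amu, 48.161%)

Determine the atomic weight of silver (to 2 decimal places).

107.87 amu

The abundance-weighted mean is 0.51839 × 106.905 + 0.48161 × 108.905
= 55.4185 + 52.4497 = 107.8682 amu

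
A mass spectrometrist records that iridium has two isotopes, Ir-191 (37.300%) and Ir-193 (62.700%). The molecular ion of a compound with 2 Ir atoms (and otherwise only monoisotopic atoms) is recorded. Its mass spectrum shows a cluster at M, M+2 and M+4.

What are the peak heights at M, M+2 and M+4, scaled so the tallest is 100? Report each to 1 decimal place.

The 2 Ir atoms are independent, so intensities follow the terms of (0.37300 + 0.62700)^2.
P(M) = 0.37300^2 = 0.139129
P(M+2) = 2 × 0.37300^1 × 0.62700^1 = 0.467742
P(M+4) = 0.62700^2 = 0.393129
The M+2 peak is largest (0.467742); scaling to 100 gives 29.7 : 100.0 : 84.0.

29.7 : 100.0 : 84.0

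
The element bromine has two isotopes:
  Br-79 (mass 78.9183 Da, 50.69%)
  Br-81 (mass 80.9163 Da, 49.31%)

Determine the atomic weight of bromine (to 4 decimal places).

Weight each isotope mass by its fractional abundance: 0.5069 × 78.9183 + 0.4931 × 80.9163
= 40.00369 + 39.89983 = 79.90352 Da

79.9035 Da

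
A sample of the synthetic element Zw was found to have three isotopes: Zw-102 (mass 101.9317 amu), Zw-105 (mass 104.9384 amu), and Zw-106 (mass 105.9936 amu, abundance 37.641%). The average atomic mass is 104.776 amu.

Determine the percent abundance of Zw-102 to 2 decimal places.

Let x and y be the fractions of Zw-102 and Zw-105. Then x + y = 1 − 0.37641 = 0.62359 and 101.9317x + 104.9384y = 104.776 − 0.37641×105.9936 = 64.878949024.
Substituting: 101.9317x + 104.9384(0.62359 − x) = 64.878949024
(101.9317 − 104.9384)x = -0.559587832  ⇒  x = 0.18611, y = 0.43748
Zw-102: 18.61%, Zw-105: 43.75%.

18.61%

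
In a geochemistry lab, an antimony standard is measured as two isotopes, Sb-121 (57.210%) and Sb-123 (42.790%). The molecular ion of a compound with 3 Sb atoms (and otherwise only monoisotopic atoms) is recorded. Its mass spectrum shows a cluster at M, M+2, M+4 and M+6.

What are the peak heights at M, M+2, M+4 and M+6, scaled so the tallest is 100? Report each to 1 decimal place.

The 3 Sb atoms are independent, so intensities follow the terms of (0.57210 + 0.42790)^3.
P(M) = 0.57210^3 = 0.187247
P(M+2) = 3 × 0.57210^2 × 0.42790^1 = 0.420153
P(M+4) = 3 × 0.57210^1 × 0.42790^2 = 0.314252
P(M+6) = 0.42790^3 = 0.078348
The M+2 peak is largest (0.420153); scaling to 100 gives 44.6 : 100.0 : 74.8 : 18.6.

44.6 : 100.0 : 74.8 : 18.6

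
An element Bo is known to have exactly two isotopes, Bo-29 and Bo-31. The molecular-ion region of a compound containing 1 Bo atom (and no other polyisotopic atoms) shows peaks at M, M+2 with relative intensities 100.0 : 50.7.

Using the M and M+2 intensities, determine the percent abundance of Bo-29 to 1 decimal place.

If p is the fraction of Bo that is Bo-29, then I(M+2)/I(M) = [C(1,1)·p^0·(1−p)] / p^1 = 1·(1−p)/p = 50.7/100.0 = 0.5070
(1−p)/p = 0.5070/1 = 0.5070  ⇒  p = 1/(1 + 0.5070) = 0.6636
Bo-29: 66.4%, Bo-31: 33.6%.

66.4%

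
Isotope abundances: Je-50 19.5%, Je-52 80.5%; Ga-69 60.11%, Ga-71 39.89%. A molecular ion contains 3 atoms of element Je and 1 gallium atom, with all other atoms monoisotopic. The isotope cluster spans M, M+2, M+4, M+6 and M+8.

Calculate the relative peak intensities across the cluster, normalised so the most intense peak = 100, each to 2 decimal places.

Element Je pattern (n=3): 0.00741488 : 0.09183038 : 0.37909462 : 0.52166012
Gallium pattern (n=1): 0.6011 : 0.3989
Convolve the two distributions (both contribute in 2-u steps):
  M: 0.00741488×0.6011 = 0.004457
  M+2: 0.00741488×0.3989 + 0.09183038×0.6011 = 0.058157
  M+4: 0.09183038×0.3989 + 0.37909462×0.6011 = 0.264505
  M+6: 0.37909462×0.3989 + 0.52166012×0.6011 = 0.464791
  M+8: 0.52166012×0.3989 = 0.208090
Scale to base peak (0.464791) = 100: 0.96 : 12.51 : 56.91 : 100.00 : 44.77

0.96 : 12.51 : 56.91 : 100.00 : 44.77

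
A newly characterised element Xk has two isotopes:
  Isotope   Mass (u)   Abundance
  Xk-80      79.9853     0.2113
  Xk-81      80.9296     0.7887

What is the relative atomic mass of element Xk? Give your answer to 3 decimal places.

Average mass = Σ (abundance × isotope mass) = 0.2113 × 79.9853 + 0.7887 × 80.9296
= 16.90089 + 63.82918 = 80.73007 u

80.730 u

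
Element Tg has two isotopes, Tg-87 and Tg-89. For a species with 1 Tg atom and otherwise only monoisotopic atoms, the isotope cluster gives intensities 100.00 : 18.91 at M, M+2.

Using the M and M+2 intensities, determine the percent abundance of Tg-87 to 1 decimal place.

84.1%

Let p = fractional abundance of Tg-87. I(M+2)/I(M) = [C(1,1)·p^0·(1−p)] / p^1 = 1·(1−p)/p = 18.91/100.00 = 0.1891
(1−p)/p = 0.1891/1 = 0.1891  ⇒  p = 1/(1 + 0.1891) = 0.8410
Tg-87: 84.1%, Tg-89: 15.9%.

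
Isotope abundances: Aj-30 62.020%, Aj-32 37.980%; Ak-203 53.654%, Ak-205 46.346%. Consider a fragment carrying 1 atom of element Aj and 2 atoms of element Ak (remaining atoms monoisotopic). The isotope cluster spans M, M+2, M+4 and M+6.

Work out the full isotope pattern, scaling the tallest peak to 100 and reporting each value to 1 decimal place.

Element Aj pattern (n=1): 0.6202 : 0.3798
Element Ak pattern (n=2): 0.28787517 : 0.49732966 : 0.21479517
Convolve the two distributions (both contribute in 2-u steps):
  M: 0.6202×0.28787517 = 0.178540
  M+2: 0.6202×0.49732966 + 0.3798×0.28787517 = 0.417779
  M+4: 0.6202×0.21479517 + 0.3798×0.49732966 = 0.322102
  M+6: 0.3798×0.21479517 = 0.081579
Scale to base peak (0.417779) = 100: 42.7 : 100.0 : 77.1 : 19.5

42.7 : 100.0 : 77.1 : 19.5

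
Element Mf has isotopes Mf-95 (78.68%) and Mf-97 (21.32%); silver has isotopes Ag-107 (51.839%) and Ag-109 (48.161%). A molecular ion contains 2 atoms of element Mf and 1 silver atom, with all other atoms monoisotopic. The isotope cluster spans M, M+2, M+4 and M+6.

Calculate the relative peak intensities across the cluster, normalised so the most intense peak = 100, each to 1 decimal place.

68.0 : 100.0 : 39.2 : 4.6

Element Mf pattern (n=2): 0.61905424 : 0.33549152 : 0.04545424
Silver pattern (n=1): 0.51839 : 0.48161
Convolve the two distributions (both contribute in 2-u steps):
  M: 0.61905424×0.51839 = 0.320912
  M+2: 0.61905424×0.48161 + 0.33549152×0.51839 = 0.472058
  M+4: 0.33549152×0.48161 + 0.04545424×0.51839 = 0.185139
  M+6: 0.04545424×0.48161 = 0.021891
Scale to base peak (0.472058) = 100: 68.0 : 100.0 : 39.2 : 4.6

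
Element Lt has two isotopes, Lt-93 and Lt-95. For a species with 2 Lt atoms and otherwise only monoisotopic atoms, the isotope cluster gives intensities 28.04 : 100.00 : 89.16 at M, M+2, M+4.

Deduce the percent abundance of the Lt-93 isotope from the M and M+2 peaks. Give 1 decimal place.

Write p for the Lt-93 fraction. I(M+2)/I(M) = [C(2,1)·p^1·(1−p)] / p^2 = 2·(1−p)/p = 100.00/28.04 = 3.5663
(1−p)/p = 3.5663/2 = 1.7832  ⇒  p = 1/(1 + 1.7832) = 0.3593
Lt-93: 35.9%, Lt-95: 64.1%.

35.9%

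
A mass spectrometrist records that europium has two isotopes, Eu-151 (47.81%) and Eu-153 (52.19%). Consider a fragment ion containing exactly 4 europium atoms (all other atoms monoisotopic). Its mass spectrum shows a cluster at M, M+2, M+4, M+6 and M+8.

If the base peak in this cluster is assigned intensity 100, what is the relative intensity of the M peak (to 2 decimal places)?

13.99

Term probabilities: M 0.0522, M+2 0.2281, M+4 0.3736, M+6 0.2719, M+8 0.0742. Base peak = M+4.
P(M+4) = C(4,2) × 0.4781^2 × 0.5219^2 = 6 × 0.22857961 × 0.27237961 = 0.373563 (base)
P(M) = C(4,0) × 0.4781^4 × 0.5219^0 = 1 × 0.05224864 × 1.0000 = 0.052249
Relative intensity = 0.052249 / 0.373563 × 100 = 13.99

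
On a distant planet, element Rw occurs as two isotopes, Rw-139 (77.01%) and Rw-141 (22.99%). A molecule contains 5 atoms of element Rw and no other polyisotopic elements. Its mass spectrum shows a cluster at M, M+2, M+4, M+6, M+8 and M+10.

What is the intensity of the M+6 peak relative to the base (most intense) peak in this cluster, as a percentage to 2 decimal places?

Term probabilities: M 0.2709, M+2 0.4043, M+4 0.2414, M+6 0.0721, M+8 0.0108, M+10 0.0006. Base peak = M+2.
P(M+2) = C(5,1) × 0.7701^4 × 0.2299^1 = 5 × 0.35171306 × 0.2299 = 0.404294 (base)
P(M+6) = C(5,3) × 0.7701^2 × 0.2299^3 = 10 × 0.59305401 × 0.01215114 = 0.072063
Relative intensity = 0.072063 / 0.404294 × 100 = 17.82

17.82%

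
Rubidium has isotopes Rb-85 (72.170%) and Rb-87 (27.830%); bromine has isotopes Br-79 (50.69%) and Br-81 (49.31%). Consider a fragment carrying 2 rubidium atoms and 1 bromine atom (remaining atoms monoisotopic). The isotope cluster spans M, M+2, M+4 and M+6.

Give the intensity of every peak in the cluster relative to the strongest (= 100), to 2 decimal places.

57.34 : 100.00 : 51.54 : 8.29

Rubidium pattern (n=2): 0.52085089 : 0.40169822 : 0.07745089
Bromine pattern (n=1): 0.5069 : 0.4931
Convolve the two distributions (both contribute in 2-u steps):
  M: 0.52085089×0.5069 = 0.264019
  M+2: 0.52085089×0.4931 + 0.40169822×0.5069 = 0.460452
  M+4: 0.40169822×0.4931 + 0.07745089×0.5069 = 0.237337
  M+6: 0.07745089×0.4931 = 0.038191
Scale to base peak (0.460452) = 100: 57.34 : 100.00 : 51.54 : 8.29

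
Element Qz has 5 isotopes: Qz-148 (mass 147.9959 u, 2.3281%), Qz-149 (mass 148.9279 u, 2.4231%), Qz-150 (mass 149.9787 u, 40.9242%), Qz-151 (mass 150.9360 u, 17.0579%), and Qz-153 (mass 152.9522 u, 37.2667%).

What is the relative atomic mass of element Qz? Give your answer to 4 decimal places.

151.1785 u

Ar = Σ fᵢ·mᵢ = 0.023281 × 147.9959 + 0.024231 × 148.9279 + 0.409242 × 149.9787 + 0.170579 × 150.9360 + 0.372667 × 152.9522
= 3.44549 + 3.60867 + 61.37758 + 25.74651 + 57.00024 = 151.17849 u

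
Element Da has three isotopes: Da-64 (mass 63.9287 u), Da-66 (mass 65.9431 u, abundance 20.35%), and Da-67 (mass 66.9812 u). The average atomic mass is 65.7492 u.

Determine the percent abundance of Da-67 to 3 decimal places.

46.210%

The remaining 79.65% is split between Da-64 (fraction x) and Da-67 (fraction 0.7965 − x).
Substituting: 63.9287x + 66.9812(0.7965 − x) = 52.32977915
(63.9287 − 66.9812)x = -1.02074665  ⇒  x = 0.33440, y = 0.46210
Da-64: 33.440%, Da-67: 46.210%.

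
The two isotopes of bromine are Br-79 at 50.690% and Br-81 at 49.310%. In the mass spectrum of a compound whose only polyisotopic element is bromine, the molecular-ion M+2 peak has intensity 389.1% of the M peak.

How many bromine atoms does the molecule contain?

4

For n independent Br atoms, I(M+2)/I(M) = n · (abundance Br-81) / (abundance Br-79) = n · 0.49310/0.50690.
n = 3.891 × 0.50690/0.49310 = 4.00 ≈ 4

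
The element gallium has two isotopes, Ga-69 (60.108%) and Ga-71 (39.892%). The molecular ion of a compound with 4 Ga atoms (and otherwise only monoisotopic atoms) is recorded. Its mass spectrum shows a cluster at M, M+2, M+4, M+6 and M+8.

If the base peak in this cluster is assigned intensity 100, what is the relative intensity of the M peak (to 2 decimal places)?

(0.60108 + 0.39892)^4 gives M 0.1305, M+2 0.3465, M+4 0.3450, M+6 0.1526, M+8 0.0253; the largest is M+2.
P(M+2) = C(4,1) × 0.60108^3 × 0.39892^1 = 4 × 0.2171685 × 0.39892 = 0.346531 (base)
P(M) = C(4,0) × 0.60108^4 × 0.39892^0 = 1 × 0.13053564 × 1.0000 = 0.130536
Relative intensity = 0.130536 / 0.346531 × 100 = 37.67

37.67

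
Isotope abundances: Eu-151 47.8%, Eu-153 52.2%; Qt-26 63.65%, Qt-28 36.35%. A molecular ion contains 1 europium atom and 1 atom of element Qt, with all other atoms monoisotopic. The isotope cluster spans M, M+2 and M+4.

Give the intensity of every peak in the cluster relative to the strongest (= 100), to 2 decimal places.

60.13 : 100.00 : 37.50

Europium pattern (n=1): 0.4780 : 0.5220
Element Qt pattern (n=1): 0.6365 : 0.3635
Convolve the two distributions (both contribute in 2-u steps):
  M: 0.4780×0.6365 = 0.304247
  M+2: 0.4780×0.3635 + 0.5220×0.6365 = 0.506006
  M+4: 0.5220×0.3635 = 0.189747
Scale to base peak (0.506006) = 100: 60.13 : 100.00 : 37.50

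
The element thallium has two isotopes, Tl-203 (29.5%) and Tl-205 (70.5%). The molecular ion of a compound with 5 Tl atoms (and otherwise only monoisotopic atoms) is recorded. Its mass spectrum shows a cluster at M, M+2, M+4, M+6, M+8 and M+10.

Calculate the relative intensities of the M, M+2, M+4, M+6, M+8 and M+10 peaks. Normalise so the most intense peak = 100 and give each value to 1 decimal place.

Each Tl atom is independently Tl-203 (p = 0.295) or Tl-205 (q = 0.705); the cluster is the binomial expansion (p + q)^5.
P(M) = 0.295^5 = 0.002234
P(M+2) = 5 × 0.295^4 × 0.705^1 = 0.026696
P(M+4) = 10 × 0.295^3 × 0.705^2 = 0.127598
P(M+6) = 10 × 0.295^2 × 0.705^3 = 0.304938
P(M+8) = 5 × 0.295^1 × 0.705^4 = 0.364375
P(M+10) = 0.705^5 = 0.174159
The M+8 peak is largest (0.364375); scaling to 100 gives 0.6 : 7.3 : 35.0 : 83.7 : 100.0 : 47.8.

0.6 : 7.3 : 35.0 : 83.7 : 100.0 : 47.8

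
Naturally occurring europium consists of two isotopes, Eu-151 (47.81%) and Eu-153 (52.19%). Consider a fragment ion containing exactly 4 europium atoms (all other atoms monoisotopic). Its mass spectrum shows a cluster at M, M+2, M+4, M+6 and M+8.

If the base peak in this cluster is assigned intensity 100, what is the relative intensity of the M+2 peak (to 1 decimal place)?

61.1

(0.4781 + 0.5219)^4 gives M 0.0522, M+2 0.2281, M+4 0.3736, M+6 0.2719, M+8 0.0742; the largest is M+4.
P(M+4) = C(4,2) × 0.4781^2 × 0.5219^2 = 6 × 0.22857961 × 0.27237961 = 0.373563 (base)
P(M+2) = C(4,1) × 0.4781^3 × 0.5219^1 = 4 × 0.10928391 × 0.5219 = 0.228141
Relative intensity = 0.228141 / 0.373563 × 100 = 61.1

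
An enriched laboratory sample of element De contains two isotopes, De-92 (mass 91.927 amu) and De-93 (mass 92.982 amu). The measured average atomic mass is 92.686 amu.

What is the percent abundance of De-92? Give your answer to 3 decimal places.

Writing the weighted mean with unknown fraction x of De-92:
91.927·x + 92.982·(1 − x) = 92.686
(91.927 − 92.982)·x = 92.686 − 92.982
x = -0.296 / -1.055 = 0.28057 → 28.057% De-92, 71.943% De-93.

28.057%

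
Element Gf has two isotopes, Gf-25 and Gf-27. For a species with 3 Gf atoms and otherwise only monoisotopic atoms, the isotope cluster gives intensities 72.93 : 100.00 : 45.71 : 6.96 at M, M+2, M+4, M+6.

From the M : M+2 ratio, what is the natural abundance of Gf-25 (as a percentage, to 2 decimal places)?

Let p = fractional abundance of Gf-25. I(M+2)/I(M) = [C(3,1)·p^2·(1−p)] / p^3 = 3·(1−p)/p = 100.00/72.93 = 1.3712
(1−p)/p = 1.3712/3 = 0.4571  ⇒  p = 1/(1 + 0.4571) = 0.6863
Gf-25: 68.63%, Gf-27: 31.37%.

68.63%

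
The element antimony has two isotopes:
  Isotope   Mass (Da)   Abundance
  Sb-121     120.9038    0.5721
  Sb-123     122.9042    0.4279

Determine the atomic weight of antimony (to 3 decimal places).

The abundance-weighted mean is 0.5721 × 120.9038 + 0.4279 × 122.9042
= 69.16906 + 52.59071 = 121.75977 Da

121.760 Da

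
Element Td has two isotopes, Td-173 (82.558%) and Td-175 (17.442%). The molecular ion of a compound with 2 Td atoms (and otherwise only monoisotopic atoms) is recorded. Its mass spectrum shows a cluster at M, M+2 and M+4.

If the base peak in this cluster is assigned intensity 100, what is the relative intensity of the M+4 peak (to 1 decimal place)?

4.5

Term probabilities: M 0.6816, M+2 0.2880, M+4 0.0304. Base peak = M.
P(M) = C(2,0) × 0.82558^2 × 0.17442^0 = 1 × 0.68158234 × 1.0000 = 0.681582 (base)
P(M+4) = C(2,2) × 0.82558^0 × 0.17442^2 = 1 × 1.0000 × 0.03042234 = 0.030422
Relative intensity = 0.030422 / 0.681582 × 100 = 4.5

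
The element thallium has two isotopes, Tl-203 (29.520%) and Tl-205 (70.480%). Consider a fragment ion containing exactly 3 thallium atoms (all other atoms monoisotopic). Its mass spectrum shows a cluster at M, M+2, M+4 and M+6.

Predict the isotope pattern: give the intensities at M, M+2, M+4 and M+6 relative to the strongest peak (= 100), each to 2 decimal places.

Each Tl atom is independently Tl-203 (p = 0.29520) or Tl-205 (q = 0.70480); the cluster is the binomial expansion (p + q)^3.
P(M) = 0.29520^3 = 0.025725
P(M+2) = 3 × 0.29520^2 × 0.70480^1 = 0.184255
P(M+4) = 3 × 0.29520^1 × 0.70480^2 = 0.439916
P(M+6) = 0.70480^3 = 0.350104
The M+4 peak is largest (0.439916); scaling to 100 gives 5.85 : 41.88 : 100.00 : 79.58.

5.85 : 41.88 : 100.00 : 79.58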